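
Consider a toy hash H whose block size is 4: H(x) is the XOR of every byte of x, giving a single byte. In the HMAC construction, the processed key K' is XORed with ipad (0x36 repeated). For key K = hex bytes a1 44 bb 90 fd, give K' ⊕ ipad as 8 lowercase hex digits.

05363636

Key hex bytes a1 44 bb 90 fd is 5 bytes > B = 4, so hash it first: H(key) = 33, then zero-pad to 4 bytes: K' = 33 00 00 00.
XOR each byte with 0x36: 33⊕36=05, 00⊕36=36, 00⊕36=36, 00⊕36=36.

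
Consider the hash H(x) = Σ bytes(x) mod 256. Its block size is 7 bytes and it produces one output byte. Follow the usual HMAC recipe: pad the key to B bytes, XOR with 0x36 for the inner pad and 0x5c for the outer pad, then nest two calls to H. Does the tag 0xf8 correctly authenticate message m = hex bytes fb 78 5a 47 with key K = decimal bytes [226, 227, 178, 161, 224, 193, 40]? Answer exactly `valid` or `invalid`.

Key decimal bytes [226, 227, 178, 161, 224, 193, 40] = e2 e3 b2 a1 e0 c1 28 is exactly B = 7 bytes: K' = e2 e3 b2 a1 e0 c1 28.
K' ⊕ ipad = d4 d5 84 97 d6 f7 1e; K' ⊕ opad = be bf ee fd bc 9d 74.
Inner hash: sum = 212+213+132+151+214+247+30+251+120+90+71 = 1731; mod 256 = 195 → c3.
Outer hash (recomputed tag): sum = 190+191+238+253+188+157+116+195 = 1528; mod 256 = 248 → f8.
Recomputed tag = f8; claimed = f8 → match.

valid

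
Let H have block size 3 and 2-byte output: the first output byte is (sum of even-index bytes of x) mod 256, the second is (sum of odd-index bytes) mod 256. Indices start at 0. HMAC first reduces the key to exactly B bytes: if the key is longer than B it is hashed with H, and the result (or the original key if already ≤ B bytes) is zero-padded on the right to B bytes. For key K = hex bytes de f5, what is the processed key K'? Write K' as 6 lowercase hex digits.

def500

Key hex bytes de f5 is 2 bytes ≤ B = 3; zero-pad to 3 bytes: K' = de f5 00.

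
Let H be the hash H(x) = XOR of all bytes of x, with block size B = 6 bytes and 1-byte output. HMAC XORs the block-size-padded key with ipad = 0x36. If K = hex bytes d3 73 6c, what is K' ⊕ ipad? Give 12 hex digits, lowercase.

e5455a363636

Key hex bytes d3 73 6c is 3 bytes ≤ B = 6; zero-pad to 6 bytes: K' = d3 73 6c 00 00 00.
XOR each byte with 0x36: d3⊕36=e5, 73⊕36=45, 6c⊕36=5a, 00⊕36=36, 00⊕36=36, 00⊕36=36.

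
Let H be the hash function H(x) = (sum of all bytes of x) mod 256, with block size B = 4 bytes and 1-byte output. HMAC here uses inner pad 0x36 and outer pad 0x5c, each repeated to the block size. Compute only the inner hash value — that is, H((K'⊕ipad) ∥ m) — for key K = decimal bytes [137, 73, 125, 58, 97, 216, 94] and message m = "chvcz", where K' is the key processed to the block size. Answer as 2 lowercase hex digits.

Key decimal bytes [137, 73, 125, 58, 97, 216, 94] = 89 49 7d 3a 61 d8 5e is 7 bytes > B = 4, so hash it first: H(key) = 20, then zero-pad to 4 bytes: K' = 20 00 00 00.
K' ⊕ ipad = 16 36 36 36.
Inner input = 16 36 36 36 ∥ 63 68 76 63 7a.
Inner hash: sum = 22+54+54+54+99+104+118+99+122 = 726; mod 256 = 214 → d6.

d6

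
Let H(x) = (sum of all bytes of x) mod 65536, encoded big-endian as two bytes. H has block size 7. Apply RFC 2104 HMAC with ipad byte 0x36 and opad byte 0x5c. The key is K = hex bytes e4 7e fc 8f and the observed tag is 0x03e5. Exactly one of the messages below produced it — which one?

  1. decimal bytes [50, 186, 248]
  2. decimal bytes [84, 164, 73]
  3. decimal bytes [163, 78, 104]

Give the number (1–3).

2

Key hex bytes e4 7e fc 8f is 4 bytes ≤ B = 7; zero-pad to 7 bytes: K' = e4 7e fc 8f 00 00 00.
K' ⊕ ipad = d2 48 ca b9 36 36 36; K' ⊕ opad = b8 22 a0 d3 5c 5c 5c.
m1: inner = H(d2 48 ca b9 36 36 36 32 ba f8) = 05 23; tag = H(b8 22 a0 d3 5c 5c 5c 05 23) = 0389
m2: inner = H(d2 48 ca b9 36 36 36 54 a4 49) = 04 80; tag = H(b8 22 a0 d3 5c 5c 5c 04 80) = 03e5 ← matches
m3: inner = H(d2 48 ca b9 36 36 36 a3 4e 68) = 04 98; tag = H(b8 22 a0 d3 5c 5c 5c 04 98) = 03fd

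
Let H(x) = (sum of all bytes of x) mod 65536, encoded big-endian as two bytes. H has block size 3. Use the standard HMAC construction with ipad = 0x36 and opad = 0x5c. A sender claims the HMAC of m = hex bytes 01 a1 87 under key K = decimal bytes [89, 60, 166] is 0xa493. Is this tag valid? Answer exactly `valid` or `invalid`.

Key decimal bytes [89, 60, 166] = 59 3c a6 is exactly B = 3 bytes: K' = 59 3c a6.
K' ⊕ ipad = 6f 0a 90; K' ⊕ opad = 05 60 fa.
Inner hash: sum = 111+10+144+1+161+135 = 562 → 02 32.
Outer hash (recomputed tag): sum = 5+96+250+2+50 = 403 → 01 93.
Recomputed tag = 0193; claimed = a493 → mismatch.

invalid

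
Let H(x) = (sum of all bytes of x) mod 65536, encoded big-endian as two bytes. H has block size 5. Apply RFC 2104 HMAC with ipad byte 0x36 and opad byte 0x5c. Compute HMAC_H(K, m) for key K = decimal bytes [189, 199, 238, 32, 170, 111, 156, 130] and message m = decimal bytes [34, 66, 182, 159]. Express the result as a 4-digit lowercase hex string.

0290

Key decimal bytes [189, 199, 238, 32, 170, 111, 156, 130] = bd c7 ee 20 aa 6f 9c 82 is 8 bytes > B = 5, so hash it first: H(key) = 04 c9, then zero-pad to 5 bytes: K' = 04 c9 00 00 00.
K' ⊕ ipad = 32 ff 36 36 36.  K' ⊕ opad = 58 95 5c 5c 5c.
Inner input = (K'⊕ipad) ∥ m = 32 ff 36 36 36 ∥ 22 42 b6 9f.
Inner hash: sum = 50+255+54+54+54+34+66+182+159 = 908 → 03 8c.
Outer input = (K'⊕opad) ∥ inner = 58 95 5c 5c 5c ∥ 03 8c.
Outer hash (tag): sum = 88+149+92+92+92+3+140 = 656 → 02 90.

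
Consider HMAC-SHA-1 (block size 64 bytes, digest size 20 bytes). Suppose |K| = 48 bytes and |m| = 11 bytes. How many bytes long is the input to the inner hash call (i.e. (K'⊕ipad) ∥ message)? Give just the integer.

75

Key is 48 ≤ 64 bytes, zero-padded: |K'| = 64.
Inner input = (K'⊕ipad) ∥ m → 64 + 11 = 75 bytes.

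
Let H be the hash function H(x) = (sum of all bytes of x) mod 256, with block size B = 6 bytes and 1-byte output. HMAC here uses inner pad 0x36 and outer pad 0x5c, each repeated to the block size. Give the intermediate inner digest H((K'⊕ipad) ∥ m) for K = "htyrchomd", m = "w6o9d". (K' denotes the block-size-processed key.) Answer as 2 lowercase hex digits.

ab

Key "htyrchomd" = 68 74 79 72 63 68 6f 6d 64 is 9 bytes > B = 6, so hash it first: H(key) = d2, then zero-pad to 6 bytes: K' = d2 00 00 00 00 00.
K' ⊕ ipad = e4 36 36 36 36 36.
Inner input = e4 36 36 36 36 36 ∥ 77 36 6f 39 64.
Inner hash: sum = 228+54+54+54+54+54+119+54+111+57+100 = 939; mod 256 = 171 → ab.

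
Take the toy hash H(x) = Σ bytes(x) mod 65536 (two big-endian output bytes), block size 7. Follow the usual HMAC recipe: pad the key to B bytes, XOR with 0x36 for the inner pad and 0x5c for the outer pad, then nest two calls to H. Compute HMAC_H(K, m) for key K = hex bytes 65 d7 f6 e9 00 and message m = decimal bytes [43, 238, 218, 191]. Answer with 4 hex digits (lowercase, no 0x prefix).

Key hex bytes 65 d7 f6 e9 00 is 5 bytes ≤ B = 7; zero-pad to 7 bytes: K' = 65 d7 f6 e9 00 00 00.
K' ⊕ ipad = 53 e1 c0 df 36 36 36.  K' ⊕ opad = 39 8b aa b5 5c 5c 5c.
Inner input = (K'⊕ipad) ∥ m = 53 e1 c0 df 36 36 36 ∥ 2b ee da bf.
Inner hash: sum = 83+225+192+223+54+54+54+43+238+218+191 = 1575 → 06 27.
Outer input = (K'⊕opad) ∥ inner = 39 8b aa b5 5c 5c 5c ∥ 06 27.
Outer hash (tag): sum = 57+139+170+181+92+92+92+6+39 = 868 → 03 64.

0364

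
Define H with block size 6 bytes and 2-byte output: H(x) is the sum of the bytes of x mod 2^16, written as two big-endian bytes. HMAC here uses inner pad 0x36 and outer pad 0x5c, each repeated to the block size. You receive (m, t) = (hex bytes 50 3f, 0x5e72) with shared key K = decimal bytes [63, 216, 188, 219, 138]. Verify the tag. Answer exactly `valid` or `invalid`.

Key decimal bytes [63, 216, 188, 219, 138] = 3f d8 bc db 8a is 5 bytes ≤ B = 6; zero-pad to 6 bytes: K' = 3f d8 bc db 8a 00.
K' ⊕ ipad = 09 ee 8a ed bc 36; K' ⊕ opad = 63 84 e0 87 d6 5c.
Inner hash: sum = 9+238+138+237+188+54+80+63 = 1007 → 03 ef.
Outer hash (recomputed tag): sum = 99+132+224+135+214+92+3+239 = 1138 → 04 72.
Recomputed tag = 0472; claimed = 5e72 → mismatch.

invalid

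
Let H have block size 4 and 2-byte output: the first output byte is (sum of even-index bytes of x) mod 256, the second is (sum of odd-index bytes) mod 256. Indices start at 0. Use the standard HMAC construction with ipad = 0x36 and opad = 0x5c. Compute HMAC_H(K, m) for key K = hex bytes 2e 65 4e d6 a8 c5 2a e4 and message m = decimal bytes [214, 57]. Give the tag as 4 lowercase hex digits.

Key hex bytes 2e 65 4e d6 a8 c5 2a e4 is 8 bytes > B = 4, so hash it first: H(key) = 4e e4, then zero-pad to 4 bytes: K' = 4e e4 00 00.
K' ⊕ ipad = 78 d2 36 36.  K' ⊕ opad = 12 b8 5c 5c.
Inner input = (K'⊕ipad) ∥ m = 78 d2 36 36 ∥ d6 39.
Inner hash: even-index sum = 388 mod 256 = 132; odd-index sum = 321 mod 256 = 65 → 84 41.
Outer input = (K'⊕opad) ∥ inner = 12 b8 5c 5c ∥ 84 41.
Outer hash (tag): even-index sum = 242 mod 256 = 242; odd-index sum = 341 mod 256 = 85 → f2 55.

f255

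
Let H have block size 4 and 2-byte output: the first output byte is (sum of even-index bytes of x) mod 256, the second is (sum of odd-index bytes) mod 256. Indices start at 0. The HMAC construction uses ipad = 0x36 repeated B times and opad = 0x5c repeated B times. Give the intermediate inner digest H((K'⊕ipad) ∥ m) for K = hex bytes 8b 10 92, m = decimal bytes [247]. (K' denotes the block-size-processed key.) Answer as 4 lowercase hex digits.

585c

Key hex bytes 8b 10 92 is 3 bytes ≤ B = 4; zero-pad to 4 bytes: K' = 8b 10 92 00.
K' ⊕ ipad = bd 26 a4 36.
Inner input = bd 26 a4 36 ∥ f7.
Inner hash: even-index sum = 600 mod 256 = 88; odd-index sum = 92 mod 256 = 92 → 58 5c.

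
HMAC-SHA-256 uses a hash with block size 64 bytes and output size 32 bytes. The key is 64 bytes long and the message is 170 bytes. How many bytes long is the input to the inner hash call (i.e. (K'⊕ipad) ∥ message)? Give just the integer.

234

Key is 64 ≤ 64 bytes, zero-padded: |K'| = 64.
Inner input = (K'⊕ipad) ∥ m → 64 + 170 = 234 bytes.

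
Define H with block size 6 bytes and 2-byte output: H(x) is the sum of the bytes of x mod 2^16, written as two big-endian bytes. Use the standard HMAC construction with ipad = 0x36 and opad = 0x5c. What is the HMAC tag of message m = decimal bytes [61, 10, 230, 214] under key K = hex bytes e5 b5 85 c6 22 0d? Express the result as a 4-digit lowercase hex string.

0434

Key hex bytes e5 b5 85 c6 22 0d is exactly B = 6 bytes: K' = e5 b5 85 c6 22 0d.
K' ⊕ ipad = d3 83 b3 f0 14 3b.  K' ⊕ opad = b9 e9 d9 9a 7e 51.
Inner input = (K'⊕ipad) ∥ m = d3 83 b3 f0 14 3b ∥ 3d 0a e6 d6.
Inner hash: sum = 211+131+179+240+20+59+61+10+230+214 = 1355 → 05 4b.
Outer input = (K'⊕opad) ∥ inner = b9 e9 d9 9a 7e 51 ∥ 05 4b.
Outer hash (tag): sum = 185+233+217+154+126+81+5+75 = 1076 → 04 34.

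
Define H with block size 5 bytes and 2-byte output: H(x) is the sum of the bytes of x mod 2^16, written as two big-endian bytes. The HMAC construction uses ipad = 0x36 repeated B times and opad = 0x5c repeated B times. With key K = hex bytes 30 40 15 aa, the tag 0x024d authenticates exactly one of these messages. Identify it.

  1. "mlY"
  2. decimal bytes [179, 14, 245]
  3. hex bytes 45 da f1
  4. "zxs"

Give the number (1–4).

Key hex bytes 30 40 15 aa is 4 bytes ≤ B = 5; zero-pad to 5 bytes: K' = 30 40 15 aa 00.
K' ⊕ ipad = 06 76 23 9c 36; K' ⊕ opad = 6c 1c 49 f6 5c.
m1: inner = H(06 76 23 9c 36 6d 6c 59) = 02 a3; tag = H(6c 1c 49 f6 5c 02 a3) = 02c8
m2: inner = H(06 76 23 9c 36 b3 0e f5) = 03 27; tag = H(6c 1c 49 f6 5c 03 27) = 024d ← matches
m3: inner = H(06 76 23 9c 36 45 da f1) = 03 81; tag = H(6c 1c 49 f6 5c 03 81) = 02a7
m4: inner = H(06 76 23 9c 36 7a 78 73) = 02 d6; tag = H(6c 1c 49 f6 5c 02 d6) = 02fb

2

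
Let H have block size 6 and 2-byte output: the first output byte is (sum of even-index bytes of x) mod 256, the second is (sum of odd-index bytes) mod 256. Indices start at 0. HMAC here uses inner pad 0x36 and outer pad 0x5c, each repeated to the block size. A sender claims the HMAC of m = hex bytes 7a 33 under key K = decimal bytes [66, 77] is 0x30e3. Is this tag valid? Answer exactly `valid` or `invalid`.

Key decimal bytes [66, 77] = 42 4d is 2 bytes ≤ B = 6; zero-pad to 6 bytes: K' = 42 4d 00 00 00 00.
K' ⊕ ipad = 74 7b 36 36 36 36; K' ⊕ opad = 1e 11 5c 5c 5c 5c.
Inner hash: even-index sum = 346 mod 256 = 90; odd-index sum = 282 mod 256 = 26 → 5a 1a.
Outer hash (recomputed tag): even-index sum = 304 mod 256 = 48; odd-index sum = 227 mod 256 = 227 → 30 e3.
Recomputed tag = 30e3; claimed = 30e3 → match.

valid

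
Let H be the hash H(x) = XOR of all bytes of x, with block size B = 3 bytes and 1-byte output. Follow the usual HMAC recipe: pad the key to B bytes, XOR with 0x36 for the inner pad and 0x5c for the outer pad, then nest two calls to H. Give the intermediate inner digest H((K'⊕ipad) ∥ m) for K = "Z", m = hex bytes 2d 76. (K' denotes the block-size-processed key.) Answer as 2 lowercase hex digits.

37

Key "Z" = 5a is 1 byte ≤ B = 3; zero-pad to 3 bytes: K' = 5a 00 00.
K' ⊕ ipad = 6c 36 36.
Inner input = 6c 36 36 ∥ 2d 76.
Inner hash: XOR 6c⊕36⊕36⊕2d⊕76 = 37.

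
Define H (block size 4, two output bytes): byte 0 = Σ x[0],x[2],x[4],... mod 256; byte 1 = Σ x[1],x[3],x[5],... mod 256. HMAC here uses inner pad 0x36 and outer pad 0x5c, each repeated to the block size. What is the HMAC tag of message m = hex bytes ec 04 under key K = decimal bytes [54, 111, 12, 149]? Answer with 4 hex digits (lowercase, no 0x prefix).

Key decimal bytes [54, 111, 12, 149] = 36 6f 0c 95 is exactly B = 4 bytes: K' = 36 6f 0c 95.
K' ⊕ ipad = 00 59 3a a3.  K' ⊕ opad = 6a 33 50 c9.
Inner input = (K'⊕ipad) ∥ m = 00 59 3a a3 ∥ ec 04.
Inner hash: even-index sum = 294 mod 256 = 38; odd-index sum = 256 mod 256 = 0 → 26 00.
Outer input = (K'⊕opad) ∥ inner = 6a 33 50 c9 ∥ 26 00.
Outer hash (tag): even-index sum = 224 mod 256 = 224; odd-index sum = 252 mod 256 = 252 → e0 fc.

e0fc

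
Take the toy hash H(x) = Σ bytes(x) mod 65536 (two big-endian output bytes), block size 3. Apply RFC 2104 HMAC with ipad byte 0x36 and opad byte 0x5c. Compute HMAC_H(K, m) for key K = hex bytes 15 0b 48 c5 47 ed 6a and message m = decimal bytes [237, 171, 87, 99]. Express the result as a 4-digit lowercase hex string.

020d

Key hex bytes 15 0b 48 c5 47 ed 6a is 7 bytes > B = 3, so hash it first: H(key) = 02 cb, then zero-pad to 3 bytes: K' = 02 cb 00.
K' ⊕ ipad = 34 fd 36.  K' ⊕ opad = 5e 97 5c.
Inner input = (K'⊕ipad) ∥ m = 34 fd 36 ∥ ed ab 57 63.
Inner hash: sum = 52+253+54+237+171+87+99 = 953 → 03 b9.
Outer input = (K'⊕opad) ∥ inner = 5e 97 5c ∥ 03 b9.
Outer hash (tag): sum = 94+151+92+3+185 = 525 → 02 0d.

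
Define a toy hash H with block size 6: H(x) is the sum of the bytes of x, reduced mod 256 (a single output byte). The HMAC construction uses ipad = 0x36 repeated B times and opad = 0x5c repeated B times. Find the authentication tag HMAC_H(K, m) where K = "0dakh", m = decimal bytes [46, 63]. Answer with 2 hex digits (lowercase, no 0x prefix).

Key "0dakh" = 30 64 61 6b 68 is 5 bytes ≤ B = 6; zero-pad to 6 bytes: K' = 30 64 61 6b 68 00.
K' ⊕ ipad = 06 52 57 5d 5e 36.  K' ⊕ opad = 6c 38 3d 37 34 5c.
Inner input = (K'⊕ipad) ∥ m = 06 52 57 5d 5e 36 ∥ 2e 3f.
Inner hash: sum = 6+82+87+93+94+54+46+63 = 525; mod 256 = 13 → 0d.
Outer input = (K'⊕opad) ∥ inner = 6c 38 3d 37 34 5c ∥ 0d.
Outer hash (tag): sum = 108+56+61+55+52+92+13 = 437; mod 256 = 181 → b5.

b5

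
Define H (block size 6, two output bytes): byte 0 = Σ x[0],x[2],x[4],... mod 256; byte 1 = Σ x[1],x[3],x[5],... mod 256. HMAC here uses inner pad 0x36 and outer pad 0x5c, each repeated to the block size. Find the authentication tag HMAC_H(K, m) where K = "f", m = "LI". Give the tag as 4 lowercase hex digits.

faff

Key "f" = 66 is 1 byte ≤ B = 6; zero-pad to 6 bytes: K' = 66 00 00 00 00 00.
K' ⊕ ipad = 50 36 36 36 36 36.  K' ⊕ opad = 3a 5c 5c 5c 5c 5c.
Inner input = (K'⊕ipad) ∥ m = 50 36 36 36 36 36 ∥ 4c 49.
Inner hash: even-index sum = 264 mod 256 = 8; odd-index sum = 235 mod 256 = 235 → 08 eb.
Outer input = (K'⊕opad) ∥ inner = 3a 5c 5c 5c 5c 5c ∥ 08 eb.
Outer hash (tag): even-index sum = 250 mod 256 = 250; odd-index sum = 511 mod 256 = 255 → fa ff.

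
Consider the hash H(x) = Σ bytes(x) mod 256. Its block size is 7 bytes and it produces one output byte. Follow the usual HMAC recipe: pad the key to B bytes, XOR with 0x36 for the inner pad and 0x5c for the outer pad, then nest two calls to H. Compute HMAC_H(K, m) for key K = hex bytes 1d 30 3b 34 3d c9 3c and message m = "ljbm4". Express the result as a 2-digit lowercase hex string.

Key hex bytes 1d 30 3b 34 3d c9 3c is exactly B = 7 bytes: K' = 1d 30 3b 34 3d c9 3c.
K' ⊕ ipad = 2b 06 0d 02 0b ff 0a.  K' ⊕ opad = 41 6c 67 68 61 95 60.
Inner input = (K'⊕ipad) ∥ m = 2b 06 0d 02 0b ff 0a ∥ 6c 6a 62 6d 34.
Inner hash: sum = 43+6+13+2+11+255+10+108+106+98+109+52 = 813; mod 256 = 45 → 2d.
Outer input = (K'⊕opad) ∥ inner = 41 6c 67 68 61 95 60 ∥ 2d.
Outer hash (tag): sum = 65+108+103+104+97+149+96+45 = 767; mod 256 = 255 → ff.

ff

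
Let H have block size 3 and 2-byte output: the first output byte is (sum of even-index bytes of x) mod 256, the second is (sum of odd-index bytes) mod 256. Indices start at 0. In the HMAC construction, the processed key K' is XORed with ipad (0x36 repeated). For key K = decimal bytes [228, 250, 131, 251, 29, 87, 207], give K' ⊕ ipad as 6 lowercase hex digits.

Key decimal bytes [228, 250, 131, 251, 29, 87, 207] = e4 fa 83 fb 1d 57 cf is 7 bytes > B = 3, so hash it first: H(key) = 53 4c, then zero-pad to 3 bytes: K' = 53 4c 00.
XOR each byte with 0x36: 53⊕36=65, 4c⊕36=7a, 00⊕36=36.

657a36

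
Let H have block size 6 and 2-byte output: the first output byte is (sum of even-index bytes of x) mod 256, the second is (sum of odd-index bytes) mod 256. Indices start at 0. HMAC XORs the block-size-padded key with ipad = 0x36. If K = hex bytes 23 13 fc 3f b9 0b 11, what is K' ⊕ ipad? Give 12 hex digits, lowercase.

df6b36363636

Key hex bytes 23 13 fc 3f b9 0b 11 is 7 bytes > B = 6, so hash it first: H(key) = e9 5d, then zero-pad to 6 bytes: K' = e9 5d 00 00 00 00.
XOR each byte with 0x36: e9⊕36=df, 5d⊕36=6b, 00⊕36=36, 00⊕36=36, 00⊕36=36, 00⊕36=36.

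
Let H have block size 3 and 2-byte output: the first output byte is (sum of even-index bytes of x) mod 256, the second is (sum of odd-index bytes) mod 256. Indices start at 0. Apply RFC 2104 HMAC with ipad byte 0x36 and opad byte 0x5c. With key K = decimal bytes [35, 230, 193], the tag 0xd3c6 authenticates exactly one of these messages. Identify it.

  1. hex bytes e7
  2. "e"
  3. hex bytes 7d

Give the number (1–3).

Key decimal bytes [35, 230, 193] = 23 e6 c1 is exactly B = 3 bytes: K' = 23 e6 c1.
K' ⊕ ipad = 15 d0 f7; K' ⊕ opad = 7f ba 9d.
m1: inner = H(15 d0 f7 e7) = 0c b7; tag = H(7f ba 9d 0c b7) = d3c6 ← matches
m2: inner = H(15 d0 f7 65) = 0c 35; tag = H(7f ba 9d 0c 35) = 51c6
m3: inner = H(15 d0 f7 7d) = 0c 4d; tag = H(7f ba 9d 0c 4d) = 69c6

1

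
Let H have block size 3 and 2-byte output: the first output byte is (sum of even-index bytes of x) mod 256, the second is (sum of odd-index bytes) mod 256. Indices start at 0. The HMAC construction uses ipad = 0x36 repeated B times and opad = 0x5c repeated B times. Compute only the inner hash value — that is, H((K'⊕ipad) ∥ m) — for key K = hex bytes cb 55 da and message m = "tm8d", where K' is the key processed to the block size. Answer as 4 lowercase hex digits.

ba0f

Key hex bytes cb 55 da is exactly B = 3 bytes: K' = cb 55 da.
K' ⊕ ipad = fd 63 ec.
Inner input = fd 63 ec ∥ 74 6d 38 64.
Inner hash: even-index sum = 698 mod 256 = 186; odd-index sum = 271 mod 256 = 15 → ba 0f.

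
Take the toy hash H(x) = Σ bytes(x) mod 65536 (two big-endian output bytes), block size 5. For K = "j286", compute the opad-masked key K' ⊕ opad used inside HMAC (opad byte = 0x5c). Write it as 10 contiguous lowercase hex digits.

Key "j286" = 6a 32 38 36 is 4 bytes ≤ B = 5; zero-pad to 5 bytes: K' = 6a 32 38 36 00.
XOR each byte with 0x5c: 6a⊕5c=36, 32⊕5c=6e, 38⊕5c=64, 36⊕5c=6a, 00⊕5c=5c.

366e646a5c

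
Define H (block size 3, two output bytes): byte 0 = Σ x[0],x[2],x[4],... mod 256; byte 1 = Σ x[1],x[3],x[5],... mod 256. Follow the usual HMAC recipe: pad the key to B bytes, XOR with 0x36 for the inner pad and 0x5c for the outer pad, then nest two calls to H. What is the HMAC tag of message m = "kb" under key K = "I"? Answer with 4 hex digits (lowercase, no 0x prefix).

Key "I" = 49 is 1 byte ≤ B = 3; zero-pad to 3 bytes: K' = 49 00 00.
K' ⊕ ipad = 7f 36 36.  K' ⊕ opad = 15 5c 5c.
Inner input = (K'⊕ipad) ∥ m = 7f 36 36 ∥ 6b 62.
Inner hash: even-index sum = 279 mod 256 = 23; odd-index sum = 161 mod 256 = 161 → 17 a1.
Outer input = (K'⊕opad) ∥ inner = 15 5c 5c ∥ 17 a1.
Outer hash (tag): even-index sum = 274 mod 256 = 18; odd-index sum = 115 mod 256 = 115 → 12 73.

1273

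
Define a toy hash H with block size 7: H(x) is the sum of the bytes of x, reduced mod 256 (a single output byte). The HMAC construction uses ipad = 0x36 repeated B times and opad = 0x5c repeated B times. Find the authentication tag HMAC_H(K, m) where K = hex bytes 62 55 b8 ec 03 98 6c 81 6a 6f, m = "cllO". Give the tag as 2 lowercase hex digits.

Key hex bytes 62 55 b8 ec 03 98 6c 81 6a 6f is 10 bytes > B = 7, so hash it first: H(key) = bc, then zero-pad to 7 bytes: K' = bc 00 00 00 00 00 00.
K' ⊕ ipad = 8a 36 36 36 36 36 36.  K' ⊕ opad = e0 5c 5c 5c 5c 5c 5c.
Inner input = (K'⊕ipad) ∥ m = 8a 36 36 36 36 36 36 ∥ 63 6c 6c 4f.
Inner hash: sum = 138+54+54+54+54+54+54+99+108+108+79 = 856; mod 256 = 88 → 58.
Outer input = (K'⊕opad) ∥ inner = e0 5c 5c 5c 5c 5c 5c ∥ 58.
Outer hash (tag): sum = 224+92+92+92+92+92+92+88 = 864; mod 256 = 96 → 60.

60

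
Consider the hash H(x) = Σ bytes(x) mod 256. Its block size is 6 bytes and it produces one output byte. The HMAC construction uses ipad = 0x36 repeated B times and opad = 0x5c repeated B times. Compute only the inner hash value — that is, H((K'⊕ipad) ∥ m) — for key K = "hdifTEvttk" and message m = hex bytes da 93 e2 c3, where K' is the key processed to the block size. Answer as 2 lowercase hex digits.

eb

Key "hdifTEvttk" = 68 64 69 66 54 45 76 74 74 6b is 10 bytes > B = 6, so hash it first: H(key) = fd, then zero-pad to 6 bytes: K' = fd 00 00 00 00 00.
K' ⊕ ipad = cb 36 36 36 36 36.
Inner input = cb 36 36 36 36 36 ∥ da 93 e2 c3.
Inner hash: sum = 203+54+54+54+54+54+218+147+226+195 = 1259; mod 256 = 235 → eb.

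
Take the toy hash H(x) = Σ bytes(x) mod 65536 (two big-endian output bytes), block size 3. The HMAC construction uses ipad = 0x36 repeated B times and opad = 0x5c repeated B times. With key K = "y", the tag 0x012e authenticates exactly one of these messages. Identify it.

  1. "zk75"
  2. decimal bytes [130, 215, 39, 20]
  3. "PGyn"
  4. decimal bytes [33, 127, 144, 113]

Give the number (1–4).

Key "y" = 79 is 1 byte ≤ B = 3; zero-pad to 3 bytes: K' = 79 00 00.
K' ⊕ ipad = 4f 36 36; K' ⊕ opad = 25 5c 5c.
m1: inner = H(4f 36 36 7a 6b 37 35) = 02 0c; tag = H(25 5c 5c 02 0c) = 00eb
m2: inner = H(4f 36 36 82 d7 27 14) = 02 4f; tag = H(25 5c 5c 02 4f) = 012e ← matches
m3: inner = H(4f 36 36 50 47 79 6e) = 02 39; tag = H(25 5c 5c 02 39) = 0118
m4: inner = H(4f 36 36 21 7f 90 71) = 02 5c; tag = H(25 5c 5c 02 5c) = 013b

2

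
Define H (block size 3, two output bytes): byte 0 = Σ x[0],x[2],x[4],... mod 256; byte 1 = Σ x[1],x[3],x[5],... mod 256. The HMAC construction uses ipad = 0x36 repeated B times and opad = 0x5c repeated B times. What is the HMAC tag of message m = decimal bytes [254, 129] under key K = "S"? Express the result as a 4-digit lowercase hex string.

9f78

Key "S" = 53 is 1 byte ≤ B = 3; zero-pad to 3 bytes: K' = 53 00 00.
K' ⊕ ipad = 65 36 36.  K' ⊕ opad = 0f 5c 5c.
Inner input = (K'⊕ipad) ∥ m = 65 36 36 ∥ fe 81.
Inner hash: even-index sum = 284 mod 256 = 28; odd-index sum = 308 mod 256 = 52 → 1c 34.
Outer input = (K'⊕opad) ∥ inner = 0f 5c 5c ∥ 1c 34.
Outer hash (tag): even-index sum = 159 mod 256 = 159; odd-index sum = 120 mod 256 = 120 → 9f 78.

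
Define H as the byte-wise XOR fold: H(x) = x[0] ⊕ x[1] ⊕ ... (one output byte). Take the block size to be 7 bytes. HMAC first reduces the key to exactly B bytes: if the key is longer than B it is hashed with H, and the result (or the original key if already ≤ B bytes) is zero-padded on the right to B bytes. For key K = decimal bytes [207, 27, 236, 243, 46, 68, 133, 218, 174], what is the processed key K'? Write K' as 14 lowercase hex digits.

|K| = 9 > B = 7, so first hash the key.
H(K): XOR cf⊕1b⊕ec⊕f3⊕2e⊕44⊕85⊕da⊕ae = 50.
Zero-pad H(K) = 50 to 7 bytes: K' = 50 00 00 00 00 00 00.

50000000000000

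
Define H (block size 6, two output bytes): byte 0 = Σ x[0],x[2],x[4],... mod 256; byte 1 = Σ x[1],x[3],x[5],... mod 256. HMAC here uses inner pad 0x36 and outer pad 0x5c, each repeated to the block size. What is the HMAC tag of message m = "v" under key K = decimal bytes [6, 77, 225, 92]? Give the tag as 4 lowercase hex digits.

2688

Key decimal bytes [6, 77, 225, 92] = 06 4d e1 5c is 4 bytes ≤ B = 6; zero-pad to 6 bytes: K' = 06 4d e1 5c 00 00.
K' ⊕ ipad = 30 7b d7 6a 36 36.  K' ⊕ opad = 5a 11 bd 00 5c 5c.
Inner input = (K'⊕ipad) ∥ m = 30 7b d7 6a 36 36 ∥ 76.
Inner hash: even-index sum = 435 mod 256 = 179; odd-index sum = 283 mod 256 = 27 → b3 1b.
Outer input = (K'⊕opad) ∥ inner = 5a 11 bd 00 5c 5c ∥ b3 1b.
Outer hash (tag): even-index sum = 550 mod 256 = 38; odd-index sum = 136 mod 256 = 136 → 26 88.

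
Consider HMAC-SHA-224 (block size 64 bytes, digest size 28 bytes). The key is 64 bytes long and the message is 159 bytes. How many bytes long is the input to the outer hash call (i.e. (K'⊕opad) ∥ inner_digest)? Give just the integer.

Key is 64 ≤ 64 bytes, zero-padded: |K'| = 64.
Outer input = (K'⊕opad) ∥ H(inner) → 64 + 28 = 92 bytes.

92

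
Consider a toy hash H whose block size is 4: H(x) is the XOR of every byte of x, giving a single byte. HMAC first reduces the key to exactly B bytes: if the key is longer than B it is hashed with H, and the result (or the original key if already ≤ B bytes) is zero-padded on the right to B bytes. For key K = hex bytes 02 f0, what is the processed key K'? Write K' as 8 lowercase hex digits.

02f00000

Key hex bytes 02 f0 is 2 bytes ≤ B = 4; zero-pad to 4 bytes: K' = 02 f0 00 00.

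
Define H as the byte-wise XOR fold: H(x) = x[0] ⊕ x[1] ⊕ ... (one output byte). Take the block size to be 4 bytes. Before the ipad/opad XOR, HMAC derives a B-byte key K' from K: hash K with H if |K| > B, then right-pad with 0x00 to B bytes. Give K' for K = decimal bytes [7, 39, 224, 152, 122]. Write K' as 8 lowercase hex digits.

|K| = 5 > B = 4, so first hash the key.
H(K): XOR 07⊕27⊕e0⊕98⊕7a = 22.
Zero-pad H(K) = 22 to 4 bytes: K' = 22 00 00 00.

22000000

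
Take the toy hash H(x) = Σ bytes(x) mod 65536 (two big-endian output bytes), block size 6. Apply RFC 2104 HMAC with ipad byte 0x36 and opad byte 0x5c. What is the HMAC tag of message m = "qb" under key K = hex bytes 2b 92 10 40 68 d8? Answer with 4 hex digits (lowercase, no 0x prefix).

Key hex bytes 2b 92 10 40 68 d8 is exactly B = 6 bytes: K' = 2b 92 10 40 68 d8.
K' ⊕ ipad = 1d a4 26 76 5e ee.  K' ⊕ opad = 77 ce 4c 1c 34 84.
Inner input = (K'⊕ipad) ∥ m = 1d a4 26 76 5e ee ∥ 71 62.
Inner hash: sum = 29+164+38+118+94+238+113+98 = 892 → 03 7c.
Outer input = (K'⊕opad) ∥ inner = 77 ce 4c 1c 34 84 ∥ 03 7c.
Outer hash (tag): sum = 119+206+76+28+52+132+3+124 = 740 → 02 e4.

02e4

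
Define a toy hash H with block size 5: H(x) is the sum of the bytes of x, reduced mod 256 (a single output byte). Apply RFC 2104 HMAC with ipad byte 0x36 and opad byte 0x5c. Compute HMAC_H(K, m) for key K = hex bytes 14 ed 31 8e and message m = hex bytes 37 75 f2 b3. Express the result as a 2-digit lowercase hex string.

Key hex bytes 14 ed 31 8e is 4 bytes ≤ B = 5; zero-pad to 5 bytes: K' = 14 ed 31 8e 00.
K' ⊕ ipad = 22 db 07 b8 36.  K' ⊕ opad = 48 b1 6d d2 5c.
Inner input = (K'⊕ipad) ∥ m = 22 db 07 b8 36 ∥ 37 75 f2 b3.
Inner hash: sum = 34+219+7+184+54+55+117+242+179 = 1091; mod 256 = 67 → 43.
Outer input = (K'⊕opad) ∥ inner = 48 b1 6d d2 5c ∥ 43.
Outer hash (tag): sum = 72+177+109+210+92+67 = 727; mod 256 = 215 → d7.

d7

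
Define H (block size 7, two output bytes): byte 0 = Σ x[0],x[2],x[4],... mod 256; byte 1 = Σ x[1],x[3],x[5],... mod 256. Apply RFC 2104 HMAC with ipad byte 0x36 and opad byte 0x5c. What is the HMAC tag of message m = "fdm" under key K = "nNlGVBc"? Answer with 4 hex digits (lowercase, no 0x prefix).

Key "nNlGVBc" = 6e 4e 6c 47 56 42 63 is exactly B = 7 bytes: K' = 6e 4e 6c 47 56 42 63.
K' ⊕ ipad = 58 78 5a 71 60 74 55.  K' ⊕ opad = 32 12 30 1b 0a 1e 3f.
Inner input = (K'⊕ipad) ∥ m = 58 78 5a 71 60 74 55 ∥ 66 64 6d.
Inner hash: even-index sum = 459 mod 256 = 203; odd-index sum = 560 mod 256 = 48 → cb 30.
Outer input = (K'⊕opad) ∥ inner = 32 12 30 1b 0a 1e 3f ∥ cb 30.
Outer hash (tag): even-index sum = 219 mod 256 = 219; odd-index sum = 278 mod 256 = 22 → db 16.

db16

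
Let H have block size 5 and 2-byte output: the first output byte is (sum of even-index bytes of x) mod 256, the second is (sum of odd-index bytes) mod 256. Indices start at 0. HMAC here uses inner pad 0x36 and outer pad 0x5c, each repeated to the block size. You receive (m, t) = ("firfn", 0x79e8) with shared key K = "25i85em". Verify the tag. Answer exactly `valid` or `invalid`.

Key "25i85em" = 32 35 69 38 35 65 6d is 7 bytes > B = 5, so hash it first: H(key) = 3d d2, then zero-pad to 5 bytes: K' = 3d d2 00 00 00.
K' ⊕ ipad = 0b e4 36 36 36; K' ⊕ opad = 61 8e 5c 5c 5c.
Inner hash: even-index sum = 326 mod 256 = 70; odd-index sum = 608 mod 256 = 96 → 46 60.
Outer hash (recomputed tag): even-index sum = 377 mod 256 = 121; odd-index sum = 304 mod 256 = 48 → 79 30.
Recomputed tag = 7930; claimed = 79e8 → mismatch.

invalid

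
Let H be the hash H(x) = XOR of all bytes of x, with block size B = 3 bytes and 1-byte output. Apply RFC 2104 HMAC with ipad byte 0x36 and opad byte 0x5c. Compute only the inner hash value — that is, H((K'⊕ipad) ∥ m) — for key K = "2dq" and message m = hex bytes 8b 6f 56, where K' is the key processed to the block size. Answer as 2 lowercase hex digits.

Key "2dq" = 32 64 71 is exactly B = 3 bytes: K' = 32 64 71.
K' ⊕ ipad = 04 52 47.
Inner input = 04 52 47 ∥ 8b 6f 56.
Inner hash: XOR 04⊕52⊕47⊕8b⊕6f⊕56 = a3.

a3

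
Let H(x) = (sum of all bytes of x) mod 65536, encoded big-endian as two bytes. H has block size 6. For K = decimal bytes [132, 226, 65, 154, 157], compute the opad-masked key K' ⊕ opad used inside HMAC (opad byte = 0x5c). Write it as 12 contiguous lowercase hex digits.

d8be1dc6c15c

Key decimal bytes [132, 226, 65, 154, 157] = 84 e2 41 9a 9d is 5 bytes ≤ B = 6; zero-pad to 6 bytes: K' = 84 e2 41 9a 9d 00.
XOR each byte with 0x5c: 84⊕5c=d8, e2⊕5c=be, 41⊕5c=1d, 9a⊕5c=c6, 9d⊕5c=c1, 00⊕5c=5c.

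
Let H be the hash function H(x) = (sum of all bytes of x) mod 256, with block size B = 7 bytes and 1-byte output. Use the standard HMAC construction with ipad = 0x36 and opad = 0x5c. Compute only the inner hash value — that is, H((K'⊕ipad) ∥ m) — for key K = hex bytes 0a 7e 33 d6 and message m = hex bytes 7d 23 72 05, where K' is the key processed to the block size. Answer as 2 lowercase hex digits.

Key hex bytes 0a 7e 33 d6 is 4 bytes ≤ B = 7; zero-pad to 7 bytes: K' = 0a 7e 33 d6 00 00 00.
K' ⊕ ipad = 3c 48 05 e0 36 36 36.
Inner input = 3c 48 05 e0 36 36 36 ∥ 7d 23 72 05.
Inner hash: sum = 60+72+5+224+54+54+54+125+35+114+5 = 802; mod 256 = 34 → 22.

22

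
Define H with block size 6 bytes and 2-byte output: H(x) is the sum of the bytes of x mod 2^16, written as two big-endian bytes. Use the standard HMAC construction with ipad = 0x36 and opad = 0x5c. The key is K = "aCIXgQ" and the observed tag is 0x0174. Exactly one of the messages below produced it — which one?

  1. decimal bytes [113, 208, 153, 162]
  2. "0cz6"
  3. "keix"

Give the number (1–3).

Key "aCIXgQ" = 61 43 49 58 67 51 is exactly B = 6 bytes: K' = 61 43 49 58 67 51.
K' ⊕ ipad = 57 75 7f 6e 51 67; K' ⊕ opad = 3d 1f 15 04 3b 0d.
m1: inner = H(57 75 7f 6e 51 67 71 d0 99 a2) = 04 ed; tag = H(3d 1f 15 04 3b 0d 04 ed) = 01ae
m2: inner = H(57 75 7f 6e 51 67 30 63 7a 36) = 03 b4; tag = H(3d 1f 15 04 3b 0d 03 b4) = 0174 ← matches
m3: inner = H(57 75 7f 6e 51 67 6b 65 69 78) = 04 22; tag = H(3d 1f 15 04 3b 0d 04 22) = 00e3

2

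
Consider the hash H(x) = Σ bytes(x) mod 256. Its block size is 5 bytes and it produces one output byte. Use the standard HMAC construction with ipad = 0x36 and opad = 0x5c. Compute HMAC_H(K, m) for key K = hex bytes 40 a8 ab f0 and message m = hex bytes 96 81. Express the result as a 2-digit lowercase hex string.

d3

Key hex bytes 40 a8 ab f0 is 4 bytes ≤ B = 5; zero-pad to 5 bytes: K' = 40 a8 ab f0 00.
K' ⊕ ipad = 76 9e 9d c6 36.  K' ⊕ opad = 1c f4 f7 ac 5c.
Inner input = (K'⊕ipad) ∥ m = 76 9e 9d c6 36 ∥ 96 81.
Inner hash: sum = 118+158+157+198+54+150+129 = 964; mod 256 = 196 → c4.
Outer input = (K'⊕opad) ∥ inner = 1c f4 f7 ac 5c ∥ c4.
Outer hash (tag): sum = 28+244+247+172+92+196 = 979; mod 256 = 211 → d3.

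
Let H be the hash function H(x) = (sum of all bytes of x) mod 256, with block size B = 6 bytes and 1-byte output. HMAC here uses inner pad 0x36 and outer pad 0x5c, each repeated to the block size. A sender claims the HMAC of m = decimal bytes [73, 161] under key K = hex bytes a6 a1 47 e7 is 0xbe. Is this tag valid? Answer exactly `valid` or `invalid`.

invalid

Key hex bytes a6 a1 47 e7 is 4 bytes ≤ B = 6; zero-pad to 6 bytes: K' = a6 a1 47 e7 00 00.
K' ⊕ ipad = 90 97 71 d1 36 36; K' ⊕ opad = fa fd 1b bb 5c 5c.
Inner hash: sum = 144+151+113+209+54+54+73+161 = 959; mod 256 = 191 → bf.
Outer hash (recomputed tag): sum = 250+253+27+187+92+92+191 = 1092; mod 256 = 68 → 44.
Recomputed tag = 44; claimed = be → mismatch.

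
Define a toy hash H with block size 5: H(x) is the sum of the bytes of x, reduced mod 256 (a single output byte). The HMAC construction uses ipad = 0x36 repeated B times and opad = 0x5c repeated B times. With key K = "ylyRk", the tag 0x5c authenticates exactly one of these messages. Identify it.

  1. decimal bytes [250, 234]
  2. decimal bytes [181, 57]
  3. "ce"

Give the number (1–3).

1

Key "ylyRk" = 79 6c 79 52 6b is exactly B = 5 bytes: K' = 79 6c 79 52 6b.
K' ⊕ ipad = 4f 5a 4f 64 5d; K' ⊕ opad = 25 30 25 0e 37.
m1: inner = H(4f 5a 4f 64 5d fa ea) = 9d; tag = H(25 30 25 0e 37 9d) = 5c ← matches
m2: inner = H(4f 5a 4f 64 5d b5 39) = a7; tag = H(25 30 25 0e 37 a7) = 66
m3: inner = H(4f 5a 4f 64 5d 63 65) = 81; tag = H(25 30 25 0e 37 81) = 40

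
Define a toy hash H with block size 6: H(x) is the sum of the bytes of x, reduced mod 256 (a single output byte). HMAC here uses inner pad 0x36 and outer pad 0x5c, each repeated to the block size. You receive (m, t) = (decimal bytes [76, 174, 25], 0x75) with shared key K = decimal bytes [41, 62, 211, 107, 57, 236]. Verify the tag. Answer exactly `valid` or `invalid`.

Key decimal bytes [41, 62, 211, 107, 57, 236] = 29 3e d3 6b 39 ec is exactly B = 6 bytes: K' = 29 3e d3 6b 39 ec.
K' ⊕ ipad = 1f 08 e5 5d 0f da; K' ⊕ opad = 75 62 8f 37 65 b0.
Inner hash: sum = 31+8+229+93+15+218+76+174+25 = 869; mod 256 = 101 → 65.
Outer hash (recomputed tag): sum = 117+98+143+55+101+176+101 = 791; mod 256 = 23 → 17.
Recomputed tag = 17; claimed = 75 → mismatch.

invalid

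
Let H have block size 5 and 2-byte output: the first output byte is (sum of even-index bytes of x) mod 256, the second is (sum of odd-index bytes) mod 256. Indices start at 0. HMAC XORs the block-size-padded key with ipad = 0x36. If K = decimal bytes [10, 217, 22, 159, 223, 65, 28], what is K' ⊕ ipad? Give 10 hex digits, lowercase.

2d8f363636

Key decimal bytes [10, 217, 22, 159, 223, 65, 28] = 0a d9 16 9f df 41 1c is 7 bytes > B = 5, so hash it first: H(key) = 1b b9, then zero-pad to 5 bytes: K' = 1b b9 00 00 00.
XOR each byte with 0x36: 1b⊕36=2d, b9⊕36=8f, 00⊕36=36, 00⊕36=36, 00⊕36=36.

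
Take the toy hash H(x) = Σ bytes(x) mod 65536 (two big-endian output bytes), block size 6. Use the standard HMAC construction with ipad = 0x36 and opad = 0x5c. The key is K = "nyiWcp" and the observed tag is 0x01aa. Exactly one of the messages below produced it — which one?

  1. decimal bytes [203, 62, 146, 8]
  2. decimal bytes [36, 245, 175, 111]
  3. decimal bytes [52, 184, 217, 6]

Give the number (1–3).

1

Key "nyiWcp" = 6e 79 69 57 63 70 is exactly B = 6 bytes: K' = 6e 79 69 57 63 70.
K' ⊕ ipad = 58 4f 5f 61 55 46; K' ⊕ opad = 32 25 35 0b 3f 2c.
m1: inner = H(58 4f 5f 61 55 46 cb 3e 92 08) = 03 a5; tag = H(32 25 35 0b 3f 2c 03 a5) = 01aa ← matches
m2: inner = H(58 4f 5f 61 55 46 24 f5 af 6f) = 04 39; tag = H(32 25 35 0b 3f 2c 04 39) = 013f
m3: inner = H(58 4f 5f 61 55 46 34 b8 d9 06) = 03 cd; tag = H(32 25 35 0b 3f 2c 03 cd) = 01d2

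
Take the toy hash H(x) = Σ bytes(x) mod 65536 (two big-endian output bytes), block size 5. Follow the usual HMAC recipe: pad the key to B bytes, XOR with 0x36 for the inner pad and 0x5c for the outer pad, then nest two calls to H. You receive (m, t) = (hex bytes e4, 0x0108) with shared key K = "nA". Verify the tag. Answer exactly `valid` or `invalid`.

invalid

Key "nA" = 6e 41 is 2 bytes ≤ B = 5; zero-pad to 5 bytes: K' = 6e 41 00 00 00.
K' ⊕ ipad = 58 77 36 36 36; K' ⊕ opad = 32 1d 5c 5c 5c.
Inner hash: sum = 88+119+54+54+54+228 = 597 → 02 55.
Outer hash (recomputed tag): sum = 50+29+92+92+92+2+85 = 442 → 01 ba.
Recomputed tag = 01ba; claimed = 0108 → mismatch.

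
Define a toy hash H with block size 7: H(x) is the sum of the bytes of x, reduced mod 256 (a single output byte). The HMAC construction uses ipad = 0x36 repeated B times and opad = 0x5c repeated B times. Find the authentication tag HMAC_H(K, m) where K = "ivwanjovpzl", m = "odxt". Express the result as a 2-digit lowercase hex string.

bd

Key "ivwanjovpzl" = 69 76 77 61 6e 6a 6f 76 70 7a 6c is 11 bytes > B = 7, so hash it first: H(key) = ca, then zero-pad to 7 bytes: K' = ca 00 00 00 00 00 00.
K' ⊕ ipad = fc 36 36 36 36 36 36.  K' ⊕ opad = 96 5c 5c 5c 5c 5c 5c.
Inner input = (K'⊕ipad) ∥ m = fc 36 36 36 36 36 36 ∥ 6f 64 78 74.
Inner hash: sum = 252+54+54+54+54+54+54+111+100+120+116 = 1023; mod 256 = 255 → ff.
Outer input = (K'⊕opad) ∥ inner = 96 5c 5c 5c 5c 5c 5c ∥ ff.
Outer hash (tag): sum = 150+92+92+92+92+92+92+255 = 957; mod 256 = 189 → bd.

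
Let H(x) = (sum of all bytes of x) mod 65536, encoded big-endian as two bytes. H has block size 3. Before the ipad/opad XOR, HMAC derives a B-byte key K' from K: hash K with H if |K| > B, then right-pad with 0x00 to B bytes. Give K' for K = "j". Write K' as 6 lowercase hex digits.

Key "j" = 6a is 1 byte ≤ B = 3; zero-pad to 3 bytes: K' = 6a 00 00.

6a0000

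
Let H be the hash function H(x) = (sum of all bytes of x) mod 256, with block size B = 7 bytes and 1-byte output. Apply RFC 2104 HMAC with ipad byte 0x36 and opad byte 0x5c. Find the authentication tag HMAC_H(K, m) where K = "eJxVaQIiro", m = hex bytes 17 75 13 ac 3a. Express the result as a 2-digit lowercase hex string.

Key "eJxVaQIiro" = 65 4a 78 56 61 51 49 69 72 6f is 10 bytes > B = 7, so hash it first: H(key) = c2, then zero-pad to 7 bytes: K' = c2 00 00 00 00 00 00.
K' ⊕ ipad = f4 36 36 36 36 36 36.  K' ⊕ opad = 9e 5c 5c 5c 5c 5c 5c.
Inner input = (K'⊕ipad) ∥ m = f4 36 36 36 36 36 36 ∥ 17 75 13 ac 3a.
Inner hash: sum = 244+54+54+54+54+54+54+23+117+19+172+58 = 957; mod 256 = 189 → bd.
Outer input = (K'⊕opad) ∥ inner = 9e 5c 5c 5c 5c 5c 5c ∥ bd.
Outer hash (tag): sum = 158+92+92+92+92+92+92+189 = 899; mod 256 = 131 → 83.

83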